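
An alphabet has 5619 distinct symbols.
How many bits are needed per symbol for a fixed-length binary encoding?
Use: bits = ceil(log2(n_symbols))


log2(5619) = 12.4561
Bracket: 2^12 = 4096 < 5619 <= 2^13 = 8192
So ceil(log2(5619)) = 13

bits = ceil(log2(5619)) = ceil(12.4561) = 13 bits


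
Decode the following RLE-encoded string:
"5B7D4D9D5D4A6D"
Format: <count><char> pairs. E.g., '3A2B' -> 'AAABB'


Expanding each <count><char> pair:
  5B -> 'BBBBB'
  7D -> 'DDDDDDD'
  4D -> 'DDDD'
  9D -> 'DDDDDDDDD'
  5D -> 'DDDDD'
  4A -> 'AAAA'
  6D -> 'DDDDDD'

Decoded = BBBBBDDDDDDDDDDDDDDDDDDDDDDDDDAAAADDDDDD


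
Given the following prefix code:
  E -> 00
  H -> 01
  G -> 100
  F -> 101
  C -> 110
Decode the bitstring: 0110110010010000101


Decoding step by step:
Bits 01 -> H
Bits 101 -> F
Bits 100 -> G
Bits 100 -> G
Bits 100 -> G
Bits 00 -> E
Bits 101 -> F


Decoded message: HFGGGEF


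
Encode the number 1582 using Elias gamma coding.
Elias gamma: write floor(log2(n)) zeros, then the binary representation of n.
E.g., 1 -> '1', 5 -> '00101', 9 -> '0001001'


num_bits = floor(log2(1582)) + 1 = 11
leading_zeros = num_bits - 1 = 10
binary(1582) = 11000101110

Elias gamma(1582) = '0000000000' + '11000101110' = 000000000011000101110 (21 bits)


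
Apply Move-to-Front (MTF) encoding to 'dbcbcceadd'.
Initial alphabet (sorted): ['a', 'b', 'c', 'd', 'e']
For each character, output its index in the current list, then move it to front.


MTF encoding:
'd': index 3 in ['a', 'b', 'c', 'd', 'e'] -> ['d', 'a', 'b', 'c', 'e']
'b': index 2 in ['d', 'a', 'b', 'c', 'e'] -> ['b', 'd', 'a', 'c', 'e']
'c': index 3 in ['b', 'd', 'a', 'c', 'e'] -> ['c', 'b', 'd', 'a', 'e']
'b': index 1 in ['c', 'b', 'd', 'a', 'e'] -> ['b', 'c', 'd', 'a', 'e']
'c': index 1 in ['b', 'c', 'd', 'a', 'e'] -> ['c', 'b', 'd', 'a', 'e']
'c': index 0 in ['c', 'b', 'd', 'a', 'e'] -> ['c', 'b', 'd', 'a', 'e']
'e': index 4 in ['c', 'b', 'd', 'a', 'e'] -> ['e', 'c', 'b', 'd', 'a']
'a': index 4 in ['e', 'c', 'b', 'd', 'a'] -> ['a', 'e', 'c', 'b', 'd']
'd': index 4 in ['a', 'e', 'c', 'b', 'd'] -> ['d', 'a', 'e', 'c', 'b']
'd': index 0 in ['d', 'a', 'e', 'c', 'b'] -> ['d', 'a', 'e', 'c', 'b']


Output: [3, 2, 3, 1, 1, 0, 4, 4, 4, 0]


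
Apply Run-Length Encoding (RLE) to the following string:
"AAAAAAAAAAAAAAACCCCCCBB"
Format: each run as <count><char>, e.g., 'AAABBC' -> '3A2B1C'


Scanning runs left to right:
  i=0: run of 'A' x 15 -> '15A'
  i=15: run of 'C' x 6 -> '6C'
  i=21: run of 'B' x 2 -> '2B'

RLE = 15A6C2B


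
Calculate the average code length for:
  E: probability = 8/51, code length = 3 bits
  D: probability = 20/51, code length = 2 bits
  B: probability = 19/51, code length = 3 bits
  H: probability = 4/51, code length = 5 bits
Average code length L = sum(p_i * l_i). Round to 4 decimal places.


Weighted contributions p_i * l_i:
  E: (8/51) * 3 = 24/51
  D: (20/51) * 2 = 40/51
  B: (19/51) * 3 = 57/51
  H: (4/51) * 5 = 20/51
Sum = (24 + 40 + 57 + 20)/51 = 141/51

L = 141/51 = 2.7647 bits/symbol


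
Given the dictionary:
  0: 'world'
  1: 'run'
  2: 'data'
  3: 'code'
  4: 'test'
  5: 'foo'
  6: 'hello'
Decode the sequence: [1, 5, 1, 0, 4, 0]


Look up each index in the dictionary:
  1 -> 'run'
  5 -> 'foo'
  1 -> 'run'
  0 -> 'world'
  4 -> 'test'
  0 -> 'world'

Decoded: "run foo run world test world"


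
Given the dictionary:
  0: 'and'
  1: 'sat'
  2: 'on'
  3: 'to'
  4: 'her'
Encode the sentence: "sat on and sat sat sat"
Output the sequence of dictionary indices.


Look up each word in the dictionary:
  'sat' -> 1
  'on' -> 2
  'and' -> 0
  'sat' -> 1
  'sat' -> 1
  'sat' -> 1

Encoded: [1, 2, 0, 1, 1, 1]


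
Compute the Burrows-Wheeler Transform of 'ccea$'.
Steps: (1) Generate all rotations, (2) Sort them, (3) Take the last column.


Rotations (sorted):
  0: $ccea -> last char: a
  1: a$cce -> last char: e
  2: ccea$ -> last char: $
  3: cea$c -> last char: c
  4: ea$cc -> last char: c


BWT = ae$cc


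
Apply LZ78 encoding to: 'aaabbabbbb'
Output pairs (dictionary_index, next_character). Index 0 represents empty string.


LZ78 encoding steps:
Dictionary: {0: ''}
Step 1: w='' (idx 0), next='a' -> output (0, 'a'), add 'a' as idx 1
Step 2: w='a' (idx 1), next='a' -> output (1, 'a'), add 'aa' as idx 2
Step 3: w='' (idx 0), next='b' -> output (0, 'b'), add 'b' as idx 3
Step 4: w='b' (idx 3), next='a' -> output (3, 'a'), add 'ba' as idx 4
Step 5: w='b' (idx 3), next='b' -> output (3, 'b'), add 'bb' as idx 5
Step 6: w='bb' (idx 5), end of input -> output (5, '')


Encoded: [(0, 'a'), (1, 'a'), (0, 'b'), (3, 'a'), (3, 'b'), (5, '')]


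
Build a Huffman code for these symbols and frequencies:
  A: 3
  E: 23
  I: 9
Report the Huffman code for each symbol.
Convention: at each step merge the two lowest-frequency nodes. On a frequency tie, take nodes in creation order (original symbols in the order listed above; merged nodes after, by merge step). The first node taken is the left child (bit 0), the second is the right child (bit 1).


Huffman tree construction:
Step 1: Merge A(3) + I(9) = 12
Step 2: Merge (A+I)(12) + E(23) = 35
Read each symbol's code off the tree from the root (left child = 0, right child = 1).

Codes:
  A: 00 (length 2)
  E: 1 (length 1)
  I: 01 (length 2)
Average code length: 47/35 = 1.3429 bits/symbol


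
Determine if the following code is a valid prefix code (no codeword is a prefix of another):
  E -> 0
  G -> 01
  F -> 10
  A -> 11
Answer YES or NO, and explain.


Checking each pair (does one codeword prefix another?):
  E='0' vs G='01': prefix -- VIOLATION

NO -- this is NOT a valid prefix code. E (0) is a prefix of G (01).


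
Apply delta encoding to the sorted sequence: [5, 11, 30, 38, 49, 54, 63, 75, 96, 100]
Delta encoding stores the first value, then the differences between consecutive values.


First value: 5
Deltas:
  11 - 5 = 6
  30 - 11 = 19
  38 - 30 = 8
  49 - 38 = 11
  54 - 49 = 5
  63 - 54 = 9
  75 - 63 = 12
  96 - 75 = 21
  100 - 96 = 4


Delta encoded: [5, 6, 19, 8, 11, 5, 9, 12, 21, 4]


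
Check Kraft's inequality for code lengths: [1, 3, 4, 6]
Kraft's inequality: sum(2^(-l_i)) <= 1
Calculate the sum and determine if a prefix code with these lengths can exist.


Sum = 2^(-1) + 2^(-3) + 2^(-4) + 2^(-6)
    = 0.5 + 0.125 + 0.0625 + 0.015625
    = 45/64 = 0.703125
Since 0.703125 <= 1, Kraft's inequality IS satisfied.
A prefix code with these lengths CAN exist.

Kraft sum = 0.703125. Satisfied.


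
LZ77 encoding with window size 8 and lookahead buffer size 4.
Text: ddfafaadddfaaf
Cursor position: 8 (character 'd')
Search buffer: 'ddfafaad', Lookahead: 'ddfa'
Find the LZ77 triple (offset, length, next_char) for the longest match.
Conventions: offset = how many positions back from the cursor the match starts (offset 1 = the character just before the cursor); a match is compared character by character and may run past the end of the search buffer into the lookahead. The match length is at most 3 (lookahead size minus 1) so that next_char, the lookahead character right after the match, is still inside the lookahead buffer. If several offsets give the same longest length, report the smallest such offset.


Try each offset into the search buffer:
  offset=1 (pos 7, char 'd'): match length 2
  offset=2 (pos 6, char 'a'): match length 0
  offset=3 (pos 5, char 'a'): match length 0
  offset=4 (pos 4, char 'f'): match length 0
  offset=5 (pos 3, char 'a'): match length 0
  offset=6 (pos 2, char 'f'): match length 0
  offset=7 (pos 1, char 'd'): match length 1
  offset=8 (pos 0, char 'd'): match length 3
Longest match has length 3 at offset 8.
next_char = character at position 8 + 3 = 11 -> 'a'

Best match: offset=8, length=3 (matching 'ddf' starting at position 0)
LZ77 triple: (8, 3, 'a')


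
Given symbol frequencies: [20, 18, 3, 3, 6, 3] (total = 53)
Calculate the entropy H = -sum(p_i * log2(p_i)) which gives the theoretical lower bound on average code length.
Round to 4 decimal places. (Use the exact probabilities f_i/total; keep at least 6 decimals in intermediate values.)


Per-symbol terms -p_i * log2(p_i) with p_i = f_i/53:
  p = 20/53 = 0.377358: log2(p) = -1.405992, -p*log2(p) = 0.530563
  p = 18/53 = 0.339623: log2(p) = -1.557995, -p*log2(p) = 0.529131
  p = 3/53 = 0.056604: log2(p) = -4.142958, -p*log2(p) = 0.234507
  p = 3/53 = 0.056604: log2(p) = -4.142958, -p*log2(p) = 0.234507
  p = 6/53 = 0.113208: log2(p) = -3.142958, -p*log2(p) = 0.355807
  p = 3/53 = 0.056604: log2(p) = -4.142958, -p*log2(p) = 0.234507
H = 0.530563 + 0.529131 + 0.234507 + 0.234507 + 0.355807 + 0.234507 = 2.119022

H = 2.119 bits/symbol


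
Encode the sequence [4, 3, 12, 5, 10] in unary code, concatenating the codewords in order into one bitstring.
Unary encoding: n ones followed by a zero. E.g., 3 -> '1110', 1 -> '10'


Encode each number as n ones followed by a terminating 0:
  4 -> 11110 (5 bits)
  3 -> 1110 (4 bits)
  12 -> 1111111111110 (13 bits)
  5 -> 111110 (6 bits)
  10 -> 11111111110 (11 bits)
Total length = 5 + 4 + 13 + 6 + 11 = 39 bits.

Unary([4, 3, 12, 5, 10]) = 111101110111111111111011111011111111110 (39 bits)


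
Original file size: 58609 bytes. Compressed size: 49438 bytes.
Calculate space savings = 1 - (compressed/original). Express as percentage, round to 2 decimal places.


ratio = compressed/original = 49438/58609 = 0.843522
savings = 1 - ratio = 1 - 0.843522 = 0.156478
as a percentage: 0.156478 * 100 = 15.65%

Space savings = 1 - 49438/58609 = 15.65%


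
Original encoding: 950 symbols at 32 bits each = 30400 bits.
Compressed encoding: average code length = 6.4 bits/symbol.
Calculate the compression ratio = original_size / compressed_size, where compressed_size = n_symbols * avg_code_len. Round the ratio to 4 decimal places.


original_size = n_symbols * orig_bits = 950 * 32 = 30400 bits
compressed_size = n_symbols * avg_code_len = 950 * 6.4 = 6080.0 bits
ratio = original_size / compressed_size = 30400 / 6080.0 = 5.0

Compression ratio = 5.0


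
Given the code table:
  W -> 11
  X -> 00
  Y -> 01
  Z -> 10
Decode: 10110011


Decoding:
10 -> Z
11 -> W
00 -> X
11 -> W


Result: ZWXW


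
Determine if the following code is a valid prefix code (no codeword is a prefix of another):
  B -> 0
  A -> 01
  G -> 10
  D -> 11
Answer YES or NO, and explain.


Checking each pair (does one codeword prefix another?):
  B='0' vs A='01': prefix -- VIOLATION

NO -- this is NOT a valid prefix code. B (0) is a prefix of A (01).


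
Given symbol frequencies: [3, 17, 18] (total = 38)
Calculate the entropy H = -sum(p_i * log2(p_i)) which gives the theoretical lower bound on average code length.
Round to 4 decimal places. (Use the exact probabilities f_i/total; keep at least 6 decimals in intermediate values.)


Per-symbol terms -p_i * log2(p_i) with p_i = f_i/38:
  p = 3/38 = 0.078947: log2(p) = -3.662965, -p*log2(p) = 0.289181
  p = 17/38 = 0.447368: log2(p) = -1.160465, -p*log2(p) = 0.519155
  p = 18/38 = 0.473684: log2(p) = -1.078003, -p*log2(p) = 0.510633
H = 0.289181 + 0.519155 + 0.510633 = 1.318969

H = 1.319 bits/symbol


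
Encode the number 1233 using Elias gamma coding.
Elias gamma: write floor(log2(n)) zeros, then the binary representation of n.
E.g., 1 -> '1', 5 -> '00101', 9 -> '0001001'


num_bits = floor(log2(1233)) + 1 = 11
leading_zeros = num_bits - 1 = 10
binary(1233) = 10011010001

Elias gamma(1233) = '0000000000' + '10011010001' = 000000000010011010001 (21 bits)


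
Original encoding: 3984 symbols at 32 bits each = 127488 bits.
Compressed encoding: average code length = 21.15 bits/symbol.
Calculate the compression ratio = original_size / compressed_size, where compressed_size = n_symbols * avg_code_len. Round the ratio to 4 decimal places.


original_size = n_symbols * orig_bits = 3984 * 32 = 127488 bits
compressed_size = n_symbols * avg_code_len = 3984 * 21.15 = 84261.6 bits
ratio = original_size / compressed_size = 127488 / 84261.6 = 1.513

Compression ratio = 1.513


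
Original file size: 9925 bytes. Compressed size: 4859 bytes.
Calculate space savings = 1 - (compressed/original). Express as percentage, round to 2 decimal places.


ratio = compressed/original = 4859/9925 = 0.489572
savings = 1 - ratio = 1 - 0.489572 = 0.510428
as a percentage: 0.510428 * 100 = 51.04%

Space savings = 1 - 4859/9925 = 51.04%


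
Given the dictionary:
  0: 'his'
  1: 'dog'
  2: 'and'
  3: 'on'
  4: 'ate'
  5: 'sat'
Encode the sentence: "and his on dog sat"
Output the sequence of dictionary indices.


Look up each word in the dictionary:
  'and' -> 2
  'his' -> 0
  'on' -> 3
  'dog' -> 1
  'sat' -> 5

Encoded: [2, 0, 3, 1, 5]


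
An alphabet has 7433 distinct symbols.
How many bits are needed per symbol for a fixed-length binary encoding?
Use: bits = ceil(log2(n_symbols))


log2(7433) = 12.8597
Bracket: 2^12 = 4096 < 7433 <= 2^13 = 8192
So ceil(log2(7433)) = 13

bits = ceil(log2(7433)) = ceil(12.8597) = 13 bits


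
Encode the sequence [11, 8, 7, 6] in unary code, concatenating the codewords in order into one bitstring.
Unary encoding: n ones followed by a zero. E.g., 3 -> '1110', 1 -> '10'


Encode each number as n ones followed by a terminating 0:
  11 -> 111111111110 (12 bits)
  8 -> 111111110 (9 bits)
  7 -> 11111110 (8 bits)
  6 -> 1111110 (7 bits)
Total length = 12 + 9 + 8 + 7 = 36 bits.

Unary([11, 8, 7, 6]) = 111111111110111111110111111101111110 (36 bits)


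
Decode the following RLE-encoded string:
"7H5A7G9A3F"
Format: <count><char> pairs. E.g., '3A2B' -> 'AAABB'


Expanding each <count><char> pair:
  7H -> 'HHHHHHH'
  5A -> 'AAAAA'
  7G -> 'GGGGGGG'
  9A -> 'AAAAAAAAA'
  3F -> 'FFF'

Decoded = HHHHHHHAAAAAGGGGGGGAAAAAAAAAFFF


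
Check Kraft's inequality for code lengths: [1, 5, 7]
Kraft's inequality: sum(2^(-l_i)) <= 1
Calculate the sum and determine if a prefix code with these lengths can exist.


Sum = 2^(-1) + 2^(-5) + 2^(-7)
    = 0.5 + 0.03125 + 0.0078125
    = 69/128 = 0.5390625
Since 0.5390625 <= 1, Kraft's inequality IS satisfied.
A prefix code with these lengths CAN exist.

Kraft sum = 0.5390625. Satisfied.


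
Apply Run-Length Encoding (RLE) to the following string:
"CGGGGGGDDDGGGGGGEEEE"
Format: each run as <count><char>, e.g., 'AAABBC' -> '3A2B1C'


Scanning runs left to right:
  i=0: run of 'C' x 1 -> '1C'
  i=1: run of 'G' x 6 -> '6G'
  i=7: run of 'D' x 3 -> '3D'
  i=10: run of 'G' x 6 -> '6G'
  i=16: run of 'E' x 4 -> '4E'

RLE = 1C6G3D6G4E


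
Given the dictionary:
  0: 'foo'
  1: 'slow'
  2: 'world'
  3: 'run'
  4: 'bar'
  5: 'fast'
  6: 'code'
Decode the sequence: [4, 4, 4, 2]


Look up each index in the dictionary:
  4 -> 'bar'
  4 -> 'bar'
  4 -> 'bar'
  2 -> 'world'

Decoded: "bar bar bar world"


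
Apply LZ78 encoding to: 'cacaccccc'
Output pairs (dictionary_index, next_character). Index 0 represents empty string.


LZ78 encoding steps:
Dictionary: {0: ''}
Step 1: w='' (idx 0), next='c' -> output (0, 'c'), add 'c' as idx 1
Step 2: w='' (idx 0), next='a' -> output (0, 'a'), add 'a' as idx 2
Step 3: w='c' (idx 1), next='a' -> output (1, 'a'), add 'ca' as idx 3
Step 4: w='c' (idx 1), next='c' -> output (1, 'c'), add 'cc' as idx 4
Step 5: w='cc' (idx 4), next='c' -> output (4, 'c'), add 'ccc' as idx 5


Encoded: [(0, 'c'), (0, 'a'), (1, 'a'), (1, 'c'), (4, 'c')]


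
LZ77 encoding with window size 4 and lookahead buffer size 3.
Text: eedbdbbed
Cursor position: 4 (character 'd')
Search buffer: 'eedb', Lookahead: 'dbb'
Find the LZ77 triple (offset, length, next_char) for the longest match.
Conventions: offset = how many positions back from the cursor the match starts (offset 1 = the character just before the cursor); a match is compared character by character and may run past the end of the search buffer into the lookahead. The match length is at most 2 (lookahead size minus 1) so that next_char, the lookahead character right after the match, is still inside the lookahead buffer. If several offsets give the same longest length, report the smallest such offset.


Try each offset into the search buffer:
  offset=1 (pos 3, char 'b'): match length 0
  offset=2 (pos 2, char 'd'): match length 2
  offset=3 (pos 1, char 'e'): match length 0
  offset=4 (pos 0, char 'e'): match length 0
Longest match has length 2 at offset 2.
next_char = character at position 4 + 2 = 6 -> 'b'

Best match: offset=2, length=2 (matching 'db' starting at position 2)
LZ77 triple: (2, 2, 'b')


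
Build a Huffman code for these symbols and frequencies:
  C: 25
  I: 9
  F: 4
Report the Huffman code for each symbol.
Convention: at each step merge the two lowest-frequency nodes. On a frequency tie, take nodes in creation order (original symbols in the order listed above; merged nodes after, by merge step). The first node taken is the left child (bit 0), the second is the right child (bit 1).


Huffman tree construction:
Step 1: Merge F(4) + I(9) = 13
Step 2: Merge (F+I)(13) + C(25) = 38
Read each symbol's code off the tree from the root (left child = 0, right child = 1).

Codes:
  C: 1 (length 1)
  I: 01 (length 2)
  F: 00 (length 2)
Average code length: 51/38 = 1.3421 bits/symbol


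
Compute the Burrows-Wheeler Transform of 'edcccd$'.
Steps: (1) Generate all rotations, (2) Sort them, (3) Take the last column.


Rotations (sorted):
  0: $edcccd -> last char: d
  1: cccd$ed -> last char: d
  2: ccd$edc -> last char: c
  3: cd$edcc -> last char: c
  4: d$edccc -> last char: c
  5: dcccd$e -> last char: e
  6: edcccd$ -> last char: $


BWT = ddccce$


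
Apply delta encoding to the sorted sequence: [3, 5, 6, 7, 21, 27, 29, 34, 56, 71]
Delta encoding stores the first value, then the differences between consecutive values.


First value: 3
Deltas:
  5 - 3 = 2
  6 - 5 = 1
  7 - 6 = 1
  21 - 7 = 14
  27 - 21 = 6
  29 - 27 = 2
  34 - 29 = 5
  56 - 34 = 22
  71 - 56 = 15


Delta encoded: [3, 2, 1, 1, 14, 6, 2, 5, 22, 15]


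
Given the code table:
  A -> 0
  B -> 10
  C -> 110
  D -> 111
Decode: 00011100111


Decoding:
0 -> A
0 -> A
0 -> A
111 -> D
0 -> A
0 -> A
111 -> D


Result: AAADAAD


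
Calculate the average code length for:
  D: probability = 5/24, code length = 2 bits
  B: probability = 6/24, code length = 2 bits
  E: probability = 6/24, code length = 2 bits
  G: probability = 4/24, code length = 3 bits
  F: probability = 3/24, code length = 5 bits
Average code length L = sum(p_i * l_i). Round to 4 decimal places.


Weighted contributions p_i * l_i:
  D: (5/24) * 2 = 10/24
  B: (6/24) * 2 = 12/24
  E: (6/24) * 2 = 12/24
  G: (4/24) * 3 = 12/24
  F: (3/24) * 5 = 15/24
Sum = (10 + 12 + 12 + 12 + 15)/24 = 61/24

L = 61/24 = 2.5417 bits/symbol


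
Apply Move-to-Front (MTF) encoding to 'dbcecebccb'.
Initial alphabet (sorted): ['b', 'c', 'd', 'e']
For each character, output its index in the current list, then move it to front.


MTF encoding:
'd': index 2 in ['b', 'c', 'd', 'e'] -> ['d', 'b', 'c', 'e']
'b': index 1 in ['d', 'b', 'c', 'e'] -> ['b', 'd', 'c', 'e']
'c': index 2 in ['b', 'd', 'c', 'e'] -> ['c', 'b', 'd', 'e']
'e': index 3 in ['c', 'b', 'd', 'e'] -> ['e', 'c', 'b', 'd']
'c': index 1 in ['e', 'c', 'b', 'd'] -> ['c', 'e', 'b', 'd']
'e': index 1 in ['c', 'e', 'b', 'd'] -> ['e', 'c', 'b', 'd']
'b': index 2 in ['e', 'c', 'b', 'd'] -> ['b', 'e', 'c', 'd']
'c': index 2 in ['b', 'e', 'c', 'd'] -> ['c', 'b', 'e', 'd']
'c': index 0 in ['c', 'b', 'e', 'd'] -> ['c', 'b', 'e', 'd']
'b': index 1 in ['c', 'b', 'e', 'd'] -> ['b', 'c', 'e', 'd']


Output: [2, 1, 2, 3, 1, 1, 2, 2, 0, 1]


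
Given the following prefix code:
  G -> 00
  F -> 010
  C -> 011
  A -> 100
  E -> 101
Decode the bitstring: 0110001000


Decoding step by step:
Bits 011 -> C
Bits 00 -> G
Bits 010 -> F
Bits 00 -> G


Decoded message: CGFG


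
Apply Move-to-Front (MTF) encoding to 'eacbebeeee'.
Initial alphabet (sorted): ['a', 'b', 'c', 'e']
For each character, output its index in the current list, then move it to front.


MTF encoding:
'e': index 3 in ['a', 'b', 'c', 'e'] -> ['e', 'a', 'b', 'c']
'a': index 1 in ['e', 'a', 'b', 'c'] -> ['a', 'e', 'b', 'c']
'c': index 3 in ['a', 'e', 'b', 'c'] -> ['c', 'a', 'e', 'b']
'b': index 3 in ['c', 'a', 'e', 'b'] -> ['b', 'c', 'a', 'e']
'e': index 3 in ['b', 'c', 'a', 'e'] -> ['e', 'b', 'c', 'a']
'b': index 1 in ['e', 'b', 'c', 'a'] -> ['b', 'e', 'c', 'a']
'e': index 1 in ['b', 'e', 'c', 'a'] -> ['e', 'b', 'c', 'a']
'e': index 0 in ['e', 'b', 'c', 'a'] -> ['e', 'b', 'c', 'a']
'e': index 0 in ['e', 'b', 'c', 'a'] -> ['e', 'b', 'c', 'a']
'e': index 0 in ['e', 'b', 'c', 'a'] -> ['e', 'b', 'c', 'a']


Output: [3, 1, 3, 3, 3, 1, 1, 0, 0, 0]


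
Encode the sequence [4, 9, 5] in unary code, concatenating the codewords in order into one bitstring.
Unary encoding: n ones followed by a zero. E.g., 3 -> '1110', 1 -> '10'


Encode each number as n ones followed by a terminating 0:
  4 -> 11110 (5 bits)
  9 -> 1111111110 (10 bits)
  5 -> 111110 (6 bits)
Total length = 5 + 10 + 6 = 21 bits.

Unary([4, 9, 5]) = 111101111111110111110 (21 bits)


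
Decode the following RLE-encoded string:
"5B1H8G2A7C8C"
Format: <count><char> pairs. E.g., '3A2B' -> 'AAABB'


Expanding each <count><char> pair:
  5B -> 'BBBBB'
  1H -> 'H'
  8G -> 'GGGGGGGG'
  2A -> 'AA'
  7C -> 'CCCCCCC'
  8C -> 'CCCCCCCC'

Decoded = BBBBBHGGGGGGGGAACCCCCCCCCCCCCCC


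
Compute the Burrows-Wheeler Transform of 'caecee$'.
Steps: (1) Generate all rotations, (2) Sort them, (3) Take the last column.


Rotations (sorted):
  0: $caecee -> last char: e
  1: aecee$c -> last char: c
  2: caecee$ -> last char: $
  3: cee$cae -> last char: e
  4: e$caece -> last char: e
  5: ecee$ca -> last char: a
  6: ee$caec -> last char: c


BWT = ec$eeac


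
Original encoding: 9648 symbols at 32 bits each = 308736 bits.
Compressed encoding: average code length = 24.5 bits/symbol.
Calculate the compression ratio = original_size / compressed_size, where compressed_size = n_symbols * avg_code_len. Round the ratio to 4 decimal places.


original_size = n_symbols * orig_bits = 9648 * 32 = 308736 bits
compressed_size = n_symbols * avg_code_len = 9648 * 24.5 = 236376.0 bits
ratio = original_size / compressed_size = 308736 / 236376.0 = 1.3061

Compression ratio = 1.3061


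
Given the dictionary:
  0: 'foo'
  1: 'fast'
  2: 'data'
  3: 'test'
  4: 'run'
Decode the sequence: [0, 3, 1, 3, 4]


Look up each index in the dictionary:
  0 -> 'foo'
  3 -> 'test'
  1 -> 'fast'
  3 -> 'test'
  4 -> 'run'

Decoded: "foo test fast test run"


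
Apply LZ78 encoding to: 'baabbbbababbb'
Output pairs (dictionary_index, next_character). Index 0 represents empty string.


LZ78 encoding steps:
Dictionary: {0: ''}
Step 1: w='' (idx 0), next='b' -> output (0, 'b'), add 'b' as idx 1
Step 2: w='' (idx 0), next='a' -> output (0, 'a'), add 'a' as idx 2
Step 3: w='a' (idx 2), next='b' -> output (2, 'b'), add 'ab' as idx 3
Step 4: w='b' (idx 1), next='b' -> output (1, 'b'), add 'bb' as idx 4
Step 5: w='b' (idx 1), next='a' -> output (1, 'a'), add 'ba' as idx 5
Step 6: w='ba' (idx 5), next='b' -> output (5, 'b'), add 'bab' as idx 6
Step 7: w='bb' (idx 4), end of input -> output (4, '')


Encoded: [(0, 'b'), (0, 'a'), (2, 'b'), (1, 'b'), (1, 'a'), (5, 'b'), (4, '')]


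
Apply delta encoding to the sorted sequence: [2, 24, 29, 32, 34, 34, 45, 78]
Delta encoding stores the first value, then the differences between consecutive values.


First value: 2
Deltas:
  24 - 2 = 22
  29 - 24 = 5
  32 - 29 = 3
  34 - 32 = 2
  34 - 34 = 0
  45 - 34 = 11
  78 - 45 = 33


Delta encoded: [2, 22, 5, 3, 2, 0, 11, 33]


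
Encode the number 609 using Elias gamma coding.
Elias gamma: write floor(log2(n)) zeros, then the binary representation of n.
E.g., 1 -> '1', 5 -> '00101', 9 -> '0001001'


num_bits = floor(log2(609)) + 1 = 10
leading_zeros = num_bits - 1 = 9
binary(609) = 1001100001

Elias gamma(609) = '000000000' + '1001100001' = 0000000001001100001 (19 bits)


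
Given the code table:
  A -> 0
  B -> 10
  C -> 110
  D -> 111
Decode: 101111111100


Decoding:
10 -> B
111 -> D
111 -> D
110 -> C
0 -> A


Result: BDDCA


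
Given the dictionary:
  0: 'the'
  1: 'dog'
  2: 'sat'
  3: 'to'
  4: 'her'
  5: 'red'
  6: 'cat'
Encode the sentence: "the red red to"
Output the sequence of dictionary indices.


Look up each word in the dictionary:
  'the' -> 0
  'red' -> 5
  'red' -> 5
  'to' -> 3

Encoded: [0, 5, 5, 3]


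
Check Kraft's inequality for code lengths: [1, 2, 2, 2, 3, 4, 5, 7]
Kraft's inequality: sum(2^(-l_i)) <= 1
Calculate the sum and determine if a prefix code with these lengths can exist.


Sum = 2^(-1) + 2^(-2) + 2^(-2) + 2^(-2) + 2^(-3) + 2^(-4) + 2^(-5) + 2^(-7)
    = 0.5 + 0.25 + 0.25 + 0.25 + 0.125 + 0.0625 + 0.03125 + 0.0078125
    = 189/128 = 1.4765625
Since 1.4765625 > 1, Kraft's inequality is NOT satisfied.
A prefix code with these lengths CANNOT exist.

Kraft sum = 1.4765625. Not satisfied.


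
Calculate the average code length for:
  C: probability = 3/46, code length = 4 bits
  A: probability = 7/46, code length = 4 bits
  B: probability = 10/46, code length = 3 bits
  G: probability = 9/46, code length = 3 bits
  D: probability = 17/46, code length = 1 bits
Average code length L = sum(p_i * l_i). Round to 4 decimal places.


Weighted contributions p_i * l_i:
  C: (3/46) * 4 = 12/46
  A: (7/46) * 4 = 28/46
  B: (10/46) * 3 = 30/46
  G: (9/46) * 3 = 27/46
  D: (17/46) * 1 = 17/46
Sum = (12 + 28 + 30 + 27 + 17)/46 = 114/46

L = 114/46 = 2.4783 bits/symbol


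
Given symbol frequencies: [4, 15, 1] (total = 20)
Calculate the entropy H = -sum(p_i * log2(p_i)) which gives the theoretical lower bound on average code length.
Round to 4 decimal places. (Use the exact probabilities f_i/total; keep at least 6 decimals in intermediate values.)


Per-symbol terms -p_i * log2(p_i) with p_i = f_i/20:
  p = 4/20 = 0.200000: log2(p) = -2.321928, -p*log2(p) = 0.464386
  p = 15/20 = 0.750000: log2(p) = -0.415037, -p*log2(p) = 0.311278
  p = 1/20 = 0.050000: log2(p) = -4.321928, -p*log2(p) = 0.216096
H = 0.464386 + 0.311278 + 0.216096 = 0.991760

H = 0.9918 bits/symbol


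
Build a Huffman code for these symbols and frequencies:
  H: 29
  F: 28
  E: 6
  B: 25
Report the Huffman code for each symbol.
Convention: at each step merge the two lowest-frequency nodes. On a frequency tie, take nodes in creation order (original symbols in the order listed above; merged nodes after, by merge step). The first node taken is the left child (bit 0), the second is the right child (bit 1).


Huffman tree construction:
Step 1: Merge E(6) + B(25) = 31
Step 2: Merge F(28) + H(29) = 57
Step 3: Merge (E+B)(31) + (F+H)(57) = 88
Read each symbol's code off the tree from the root (left child = 0, right child = 1).

Codes:
  H: 11 (length 2)
  F: 10 (length 2)
  E: 00 (length 2)
  B: 01 (length 2)
Average code length: 176/88 = 2.0000 bits/symbol


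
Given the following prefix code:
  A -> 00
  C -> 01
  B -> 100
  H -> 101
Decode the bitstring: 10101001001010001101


Decoding step by step:
Bits 101 -> H
Bits 01 -> C
Bits 00 -> A
Bits 100 -> B
Bits 101 -> H
Bits 00 -> A
Bits 01 -> C
Bits 101 -> H


Decoded message: HCABHACH


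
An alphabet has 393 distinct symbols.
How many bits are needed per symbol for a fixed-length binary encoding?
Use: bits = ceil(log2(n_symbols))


log2(393) = 8.6184
Bracket: 2^8 = 256 < 393 <= 2^9 = 512
So ceil(log2(393)) = 9

bits = ceil(log2(393)) = ceil(8.6184) = 9 bits


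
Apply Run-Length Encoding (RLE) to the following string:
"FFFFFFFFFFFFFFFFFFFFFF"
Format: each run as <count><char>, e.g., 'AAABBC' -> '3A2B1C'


Scanning runs left to right:
  i=0: run of 'F' x 22 -> '22F'

RLE = 22F


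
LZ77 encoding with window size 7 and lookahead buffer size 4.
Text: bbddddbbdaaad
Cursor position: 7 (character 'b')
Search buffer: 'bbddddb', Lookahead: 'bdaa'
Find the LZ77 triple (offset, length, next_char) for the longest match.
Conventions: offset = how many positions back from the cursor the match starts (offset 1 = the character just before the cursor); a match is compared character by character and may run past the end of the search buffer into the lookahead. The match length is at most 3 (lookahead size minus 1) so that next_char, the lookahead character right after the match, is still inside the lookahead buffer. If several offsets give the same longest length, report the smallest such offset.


Try each offset into the search buffer:
  offset=1 (pos 6, char 'b'): match length 1
  offset=2 (pos 5, char 'd'): match length 0
  offset=3 (pos 4, char 'd'): match length 0
  offset=4 (pos 3, char 'd'): match length 0
  offset=5 (pos 2, char 'd'): match length 0
  offset=6 (pos 1, char 'b'): match length 2
  offset=7 (pos 0, char 'b'): match length 1
Longest match has length 2 at offset 6.
next_char = character at position 7 + 2 = 9 -> 'a'

Best match: offset=6, length=2 (matching 'bd' starting at position 1)
LZ77 triple: (6, 2, 'a')


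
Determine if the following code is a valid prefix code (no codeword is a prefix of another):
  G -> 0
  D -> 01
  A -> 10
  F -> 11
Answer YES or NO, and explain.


Checking each pair (does one codeword prefix another?):
  G='0' vs D='01': prefix -- VIOLATION

NO -- this is NOT a valid prefix code. G (0) is a prefix of D (01).


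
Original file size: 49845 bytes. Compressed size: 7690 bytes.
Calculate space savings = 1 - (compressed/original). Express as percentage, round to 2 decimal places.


ratio = compressed/original = 7690/49845 = 0.154278
savings = 1 - ratio = 1 - 0.154278 = 0.845722
as a percentage: 0.845722 * 100 = 84.57%

Space savings = 1 - 7690/49845 = 84.57%


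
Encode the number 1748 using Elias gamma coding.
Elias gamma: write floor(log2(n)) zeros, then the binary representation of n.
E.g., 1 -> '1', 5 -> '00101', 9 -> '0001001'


num_bits = floor(log2(1748)) + 1 = 11
leading_zeros = num_bits - 1 = 10
binary(1748) = 11011010100

Elias gamma(1748) = '0000000000' + '11011010100' = 000000000011011010100 (21 bits)


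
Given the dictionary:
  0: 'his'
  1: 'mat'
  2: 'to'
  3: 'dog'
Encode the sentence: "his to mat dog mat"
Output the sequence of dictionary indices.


Look up each word in the dictionary:
  'his' -> 0
  'to' -> 2
  'mat' -> 1
  'dog' -> 3
  'mat' -> 1

Encoded: [0, 2, 1, 3, 1]


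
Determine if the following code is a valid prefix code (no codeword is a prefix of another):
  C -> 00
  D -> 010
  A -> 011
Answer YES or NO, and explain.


Checking each pair (does one codeword prefix another?):
  C='00' vs D='010': no prefix
  C='00' vs A='011': no prefix
  D='010' vs C='00': no prefix
  D='010' vs A='011': no prefix
  A='011' vs C='00': no prefix
  A='011' vs D='010': no prefix
No violation found over all pairs.

YES -- this is a valid prefix code. No codeword is a prefix of any other codeword.


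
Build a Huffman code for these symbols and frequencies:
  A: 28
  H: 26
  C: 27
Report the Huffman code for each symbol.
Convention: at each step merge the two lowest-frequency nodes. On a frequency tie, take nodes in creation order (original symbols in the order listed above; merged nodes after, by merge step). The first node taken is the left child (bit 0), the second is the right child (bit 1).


Huffman tree construction:
Step 1: Merge H(26) + C(27) = 53
Step 2: Merge A(28) + (H+C)(53) = 81
Read each symbol's code off the tree from the root (left child = 0, right child = 1).

Codes:
  A: 0 (length 1)
  H: 10 (length 2)
  C: 11 (length 2)
Average code length: 134/81 = 1.6543 bits/symbol


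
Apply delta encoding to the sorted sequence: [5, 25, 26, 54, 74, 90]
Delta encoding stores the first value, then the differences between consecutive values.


First value: 5
Deltas:
  25 - 5 = 20
  26 - 25 = 1
  54 - 26 = 28
  74 - 54 = 20
  90 - 74 = 16


Delta encoded: [5, 20, 1, 28, 20, 16]


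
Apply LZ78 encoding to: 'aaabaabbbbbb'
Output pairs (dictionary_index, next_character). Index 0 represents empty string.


LZ78 encoding steps:
Dictionary: {0: ''}
Step 1: w='' (idx 0), next='a' -> output (0, 'a'), add 'a' as idx 1
Step 2: w='a' (idx 1), next='a' -> output (1, 'a'), add 'aa' as idx 2
Step 3: w='' (idx 0), next='b' -> output (0, 'b'), add 'b' as idx 3
Step 4: w='aa' (idx 2), next='b' -> output (2, 'b'), add 'aab' as idx 4
Step 5: w='b' (idx 3), next='b' -> output (3, 'b'), add 'bb' as idx 5
Step 6: w='bb' (idx 5), next='b' -> output (5, 'b'), add 'bbb' as idx 6


Encoded: [(0, 'a'), (1, 'a'), (0, 'b'), (2, 'b'), (3, 'b'), (5, 'b')]


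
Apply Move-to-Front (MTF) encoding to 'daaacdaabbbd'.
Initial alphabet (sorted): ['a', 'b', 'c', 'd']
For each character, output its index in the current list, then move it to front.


MTF encoding:
'd': index 3 in ['a', 'b', 'c', 'd'] -> ['d', 'a', 'b', 'c']
'a': index 1 in ['d', 'a', 'b', 'c'] -> ['a', 'd', 'b', 'c']
'a': index 0 in ['a', 'd', 'b', 'c'] -> ['a', 'd', 'b', 'c']
'a': index 0 in ['a', 'd', 'b', 'c'] -> ['a', 'd', 'b', 'c']
'c': index 3 in ['a', 'd', 'b', 'c'] -> ['c', 'a', 'd', 'b']
'd': index 2 in ['c', 'a', 'd', 'b'] -> ['d', 'c', 'a', 'b']
'a': index 2 in ['d', 'c', 'a', 'b'] -> ['a', 'd', 'c', 'b']
'a': index 0 in ['a', 'd', 'c', 'b'] -> ['a', 'd', 'c', 'b']
'b': index 3 in ['a', 'd', 'c', 'b'] -> ['b', 'a', 'd', 'c']
'b': index 0 in ['b', 'a', 'd', 'c'] -> ['b', 'a', 'd', 'c']
'b': index 0 in ['b', 'a', 'd', 'c'] -> ['b', 'a', 'd', 'c']
'd': index 2 in ['b', 'a', 'd', 'c'] -> ['d', 'b', 'a', 'c']


Output: [3, 1, 0, 0, 3, 2, 2, 0, 3, 0, 0, 2]


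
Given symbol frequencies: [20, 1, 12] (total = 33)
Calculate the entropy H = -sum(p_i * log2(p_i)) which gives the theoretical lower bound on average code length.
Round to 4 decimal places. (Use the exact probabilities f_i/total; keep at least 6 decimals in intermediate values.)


Per-symbol terms -p_i * log2(p_i) with p_i = f_i/33:
  p = 20/33 = 0.606061: log2(p) = -0.722466, -p*log2(p) = 0.437858
  p = 1/33 = 0.030303: log2(p) = -5.044394, -p*log2(p) = 0.152860
  p = 12/33 = 0.363636: log2(p) = -1.459432, -p*log2(p) = 0.530702
H = 0.437858 + 0.152860 + 0.530702 = 1.121420

H = 1.1214 bits/symbol


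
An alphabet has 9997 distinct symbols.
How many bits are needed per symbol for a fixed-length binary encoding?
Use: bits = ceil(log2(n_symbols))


log2(9997) = 13.2873
Bracket: 2^13 = 8192 < 9997 <= 2^14 = 16384
So ceil(log2(9997)) = 14

bits = ceil(log2(9997)) = ceil(13.2873) = 14 bits


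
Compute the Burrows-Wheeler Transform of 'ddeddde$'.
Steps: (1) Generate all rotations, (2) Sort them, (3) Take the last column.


Rotations (sorted):
  0: $ddeddde -> last char: e
  1: ddde$dde -> last char: e
  2: dde$dded -> last char: d
  3: ddeddde$ -> last char: $
  4: de$ddedd -> last char: d
  5: deddde$d -> last char: d
  6: e$ddeddd -> last char: d
  7: eddde$dd -> last char: d


BWT = eed$dddd


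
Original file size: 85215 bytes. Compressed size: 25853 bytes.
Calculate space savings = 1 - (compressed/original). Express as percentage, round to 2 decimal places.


ratio = compressed/original = 25853/85215 = 0.303386
savings = 1 - ratio = 1 - 0.303386 = 0.696614
as a percentage: 0.696614 * 100 = 69.66%

Space savings = 1 - 25853/85215 = 69.66%


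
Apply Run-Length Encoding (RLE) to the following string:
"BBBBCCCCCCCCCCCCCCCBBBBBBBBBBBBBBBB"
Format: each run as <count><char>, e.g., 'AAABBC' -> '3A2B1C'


Scanning runs left to right:
  i=0: run of 'B' x 4 -> '4B'
  i=4: run of 'C' x 15 -> '15C'
  i=19: run of 'B' x 16 -> '16B'

RLE = 4B15C16B


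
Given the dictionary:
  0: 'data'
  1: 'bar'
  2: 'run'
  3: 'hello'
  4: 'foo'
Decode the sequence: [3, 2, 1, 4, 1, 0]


Look up each index in the dictionary:
  3 -> 'hello'
  2 -> 'run'
  1 -> 'bar'
  4 -> 'foo'
  1 -> 'bar'
  0 -> 'data'

Decoded: "hello run bar foo bar data"


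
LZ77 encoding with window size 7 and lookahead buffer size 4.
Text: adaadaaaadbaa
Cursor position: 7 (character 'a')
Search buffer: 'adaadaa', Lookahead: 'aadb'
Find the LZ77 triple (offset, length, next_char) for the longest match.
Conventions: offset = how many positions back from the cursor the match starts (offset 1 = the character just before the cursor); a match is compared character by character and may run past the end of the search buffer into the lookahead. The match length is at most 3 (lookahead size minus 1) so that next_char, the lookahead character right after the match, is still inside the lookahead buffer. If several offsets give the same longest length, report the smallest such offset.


Try each offset into the search buffer:
  offset=1 (pos 6, char 'a'): match length 2
  offset=2 (pos 5, char 'a'): match length 2
  offset=3 (pos 4, char 'd'): match length 0
  offset=4 (pos 3, char 'a'): match length 1
  offset=5 (pos 2, char 'a'): match length 3
  offset=6 (pos 1, char 'd'): match length 0
  offset=7 (pos 0, char 'a'): match length 1
Longest match has length 3 at offset 5.
next_char = character at position 7 + 3 = 10 -> 'b'

Best match: offset=5, length=3 (matching 'aad' starting at position 2)
LZ77 triple: (5, 3, 'b')


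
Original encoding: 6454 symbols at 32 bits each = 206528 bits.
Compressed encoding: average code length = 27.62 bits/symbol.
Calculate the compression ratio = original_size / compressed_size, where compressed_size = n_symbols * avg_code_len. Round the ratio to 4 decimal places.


original_size = n_symbols * orig_bits = 6454 * 32 = 206528 bits
compressed_size = n_symbols * avg_code_len = 6454 * 27.62 = 178259.48 bits
ratio = original_size / compressed_size = 206528 / 178259.48 = 1.1586

Compression ratio = 1.1586


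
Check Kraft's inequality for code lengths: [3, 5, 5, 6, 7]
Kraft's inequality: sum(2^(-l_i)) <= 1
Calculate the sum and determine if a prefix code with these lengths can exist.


Sum = 2^(-3) + 2^(-5) + 2^(-5) + 2^(-6) + 2^(-7)
    = 0.125 + 0.03125 + 0.03125 + 0.015625 + 0.0078125
    = 27/128 = 0.2109375
Since 0.2109375 <= 1, Kraft's inequality IS satisfied.
A prefix code with these lengths CAN exist.

Kraft sum = 0.2109375. Satisfied.


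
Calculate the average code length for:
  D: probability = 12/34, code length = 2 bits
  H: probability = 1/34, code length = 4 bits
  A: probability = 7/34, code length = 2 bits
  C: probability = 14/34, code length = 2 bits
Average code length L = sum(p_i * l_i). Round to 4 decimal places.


Weighted contributions p_i * l_i:
  D: (12/34) * 2 = 24/34
  H: (1/34) * 4 = 4/34
  A: (7/34) * 2 = 14/34
  C: (14/34) * 2 = 28/34
Sum = (24 + 4 + 14 + 28)/34 = 70/34

L = 70/34 = 2.0588 bits/symbol


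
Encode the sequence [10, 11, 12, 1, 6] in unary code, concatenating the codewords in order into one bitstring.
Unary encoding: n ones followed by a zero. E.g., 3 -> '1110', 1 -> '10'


Encode each number as n ones followed by a terminating 0:
  10 -> 11111111110 (11 bits)
  11 -> 111111111110 (12 bits)
  12 -> 1111111111110 (13 bits)
  1 -> 10 (2 bits)
  6 -> 1111110 (7 bits)
Total length = 11 + 12 + 13 + 2 + 7 = 45 bits.

Unary([10, 11, 12, 1, 6]) = 111111111101111111111101111111111110101111110 (45 bits)


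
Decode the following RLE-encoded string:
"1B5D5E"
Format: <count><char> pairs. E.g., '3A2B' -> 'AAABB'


Expanding each <count><char> pair:
  1B -> 'B'
  5D -> 'DDDDD'
  5E -> 'EEEEE'

Decoded = BDDDDDEEEEE


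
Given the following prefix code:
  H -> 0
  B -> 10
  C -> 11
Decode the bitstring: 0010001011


Decoding step by step:
Bits 0 -> H
Bits 0 -> H
Bits 10 -> B
Bits 0 -> H
Bits 0 -> H
Bits 10 -> B
Bits 11 -> C


Decoded message: HHBHHBC


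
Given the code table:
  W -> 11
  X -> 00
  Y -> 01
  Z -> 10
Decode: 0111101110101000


Decoding:
01 -> Y
11 -> W
10 -> Z
11 -> W
10 -> Z
10 -> Z
10 -> Z
00 -> X


Result: YWZWZZZX


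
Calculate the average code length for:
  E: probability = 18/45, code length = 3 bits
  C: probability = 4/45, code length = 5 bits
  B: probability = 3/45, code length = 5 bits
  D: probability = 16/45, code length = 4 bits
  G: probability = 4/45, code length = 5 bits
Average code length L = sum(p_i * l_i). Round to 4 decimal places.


Weighted contributions p_i * l_i:
  E: (18/45) * 3 = 54/45
  C: (4/45) * 5 = 20/45
  B: (3/45) * 5 = 15/45
  D: (16/45) * 4 = 64/45
  G: (4/45) * 5 = 20/45
Sum = (54 + 20 + 15 + 64 + 20)/45 = 173/45

L = 173/45 = 3.8444 bits/symbol
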